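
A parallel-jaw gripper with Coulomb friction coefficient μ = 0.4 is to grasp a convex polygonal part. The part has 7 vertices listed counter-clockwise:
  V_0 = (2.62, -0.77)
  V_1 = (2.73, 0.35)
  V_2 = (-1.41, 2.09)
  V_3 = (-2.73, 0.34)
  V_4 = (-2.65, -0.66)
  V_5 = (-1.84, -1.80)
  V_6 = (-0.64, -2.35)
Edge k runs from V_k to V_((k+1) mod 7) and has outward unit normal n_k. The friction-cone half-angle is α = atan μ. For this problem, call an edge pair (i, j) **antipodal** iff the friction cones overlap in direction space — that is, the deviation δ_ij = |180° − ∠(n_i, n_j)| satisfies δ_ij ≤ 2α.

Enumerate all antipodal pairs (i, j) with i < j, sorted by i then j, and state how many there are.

α = atan 0.4 = 21.80°;  2α = 43.60°
n_0 = (+0.9952, -0.0977)
n_1 = (+0.3875, +0.9219)
n_2 = (-0.7984, +0.6022)
n_3 = (-0.9968, -0.0797)
n_4 = (-0.8152, -0.5792)
n_5 = (-0.4167, -0.9091)
n_6 = (+0.4361, -0.8999)
  (0,1): δ = 107.19°  ·
  (0,2): δ = 31.42°  ✓
  (0,3): δ = 10.18°  ✓
  (0,4): δ = 41.00°  ✓
  (0,5): δ = 70.99°  ·
  (0,6): δ = 121.47°  ·
  (1,2): δ = 104.23°  ·
  (1,3): δ = 62.63°  ·
  (1,4): δ = 31.81°  ✓
  (1,5): δ = 1.83°  ✓
  (1,6): δ = 48.65°  ·
  (2,3): δ = 138.40°  ·
  (2,4): δ = 107.58°  ·
  (2,5): δ = 77.60°  ·
  (2,6): δ = 27.12°  ✓
  (3,4): δ = 149.18°  ·
  (3,5): δ = 119.20°  ·
  (3,6): δ = 68.72°  ·
  (4,5): δ = 150.02°  ·
  (4,6): δ = 99.54°  ·
  (5,6): δ = 129.52°  ·
antipodal pairs: 6

count = 6; pairs: (0,2), (0,3), (0,4), (1,4), (1,5), (2,6)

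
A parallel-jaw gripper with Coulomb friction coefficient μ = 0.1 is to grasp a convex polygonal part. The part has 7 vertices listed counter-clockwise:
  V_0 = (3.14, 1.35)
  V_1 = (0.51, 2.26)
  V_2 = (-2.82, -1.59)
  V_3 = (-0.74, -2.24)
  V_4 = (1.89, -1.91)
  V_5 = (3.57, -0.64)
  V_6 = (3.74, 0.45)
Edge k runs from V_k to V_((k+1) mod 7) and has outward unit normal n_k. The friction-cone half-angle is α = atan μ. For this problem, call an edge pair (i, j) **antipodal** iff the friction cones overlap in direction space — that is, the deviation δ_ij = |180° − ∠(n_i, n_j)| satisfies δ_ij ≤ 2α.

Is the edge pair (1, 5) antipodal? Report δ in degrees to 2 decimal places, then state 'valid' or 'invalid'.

α = atan 0.1 = 5.71°;  2α = 11.42°
edge 1: e_1 = (-3.33, -3.85);  n_1 = (-0.7563, +0.6542)
edge 5: e_5 = (+0.17, +1.09);  n_5 = (+0.9881, -0.1541)
∠(n_1, n_5) = 148.01°
δ = |180° − 148.01°| = 31.99°
31.99° > 2α = 11.42°  →  invalid

δ = 31.99°, invalid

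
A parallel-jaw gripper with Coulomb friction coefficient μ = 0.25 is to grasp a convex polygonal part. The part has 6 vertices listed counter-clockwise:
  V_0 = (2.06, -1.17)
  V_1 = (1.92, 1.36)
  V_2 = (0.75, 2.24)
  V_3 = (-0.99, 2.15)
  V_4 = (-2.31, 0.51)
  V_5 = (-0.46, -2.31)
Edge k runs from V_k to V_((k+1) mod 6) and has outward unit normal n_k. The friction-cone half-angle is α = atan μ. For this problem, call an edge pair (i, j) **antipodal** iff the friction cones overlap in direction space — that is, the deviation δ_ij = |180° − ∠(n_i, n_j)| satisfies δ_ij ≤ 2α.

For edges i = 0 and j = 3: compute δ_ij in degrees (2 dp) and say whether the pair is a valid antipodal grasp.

α = atan 0.25 = 14.04°;  2α = 28.07°
edge 0: e_0 = (-0.14, +2.53);  n_0 = (+0.9985, +0.0553)
edge 3: e_3 = (-1.32, -1.64);  n_3 = (-0.7790, +0.6270)
∠(n_0, n_3) = 138.00°
δ = |180° − 138.00°| = 42.00°
42.00° > 2α = 28.07°  →  invalid

δ = 42.00°, invalid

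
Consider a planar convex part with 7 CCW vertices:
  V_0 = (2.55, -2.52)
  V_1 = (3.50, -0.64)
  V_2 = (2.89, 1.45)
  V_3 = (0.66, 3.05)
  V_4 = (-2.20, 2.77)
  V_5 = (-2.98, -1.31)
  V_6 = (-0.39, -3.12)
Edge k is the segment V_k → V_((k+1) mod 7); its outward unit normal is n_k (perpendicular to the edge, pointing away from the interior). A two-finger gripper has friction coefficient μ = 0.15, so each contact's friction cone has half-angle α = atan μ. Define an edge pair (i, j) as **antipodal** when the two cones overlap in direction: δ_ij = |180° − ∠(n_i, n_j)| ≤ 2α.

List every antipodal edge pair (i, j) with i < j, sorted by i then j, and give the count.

α = atan 0.15 = 8.53°;  2α = 17.06°
n_0 = (+0.8925, -0.4510)
n_1 = (+0.9599, +0.2802)
n_2 = (+0.5830, +0.8125)
n_3 = (-0.0974, +0.9952)
n_4 = (-0.9822, +0.1878)
n_5 = (-0.5728, -0.8197)
n_6 = (+0.2000, -0.9798)
  (0,1): δ = 136.92°  ·
  (0,2): δ = 98.85°  ·
  (0,3): δ = 57.60°  ·
  (0,4): δ = 15.99°  ✓
  (0,5): δ = 81.86°  ·
  (0,6): δ = 128.34°  ·
  (1,2): δ = 141.93°  ·
  (1,3): δ = 100.68°  ·
  (1,4): δ = 27.09°  ·
  (1,5): δ = 38.78°  ·
  (1,6): δ = 85.26°  ·
  (2,3): δ = 138.75°  ·
  (2,4): δ = 65.16°  ·
  (2,5): δ = 0.71°  ✓
  (2,6): δ = 47.19°  ·
  (3,4): δ = 106.41°  ·
  (3,5): δ = 40.54°  ·
  (3,6): δ = 5.94°  ✓
  (4,5): δ = 114.12°  ·
  (4,6): δ = 67.64°  ·
  (5,6): δ = 133.52°  ·
antipodal pairs: 3

count = 3; pairs: (0,4), (2,5), (3,6)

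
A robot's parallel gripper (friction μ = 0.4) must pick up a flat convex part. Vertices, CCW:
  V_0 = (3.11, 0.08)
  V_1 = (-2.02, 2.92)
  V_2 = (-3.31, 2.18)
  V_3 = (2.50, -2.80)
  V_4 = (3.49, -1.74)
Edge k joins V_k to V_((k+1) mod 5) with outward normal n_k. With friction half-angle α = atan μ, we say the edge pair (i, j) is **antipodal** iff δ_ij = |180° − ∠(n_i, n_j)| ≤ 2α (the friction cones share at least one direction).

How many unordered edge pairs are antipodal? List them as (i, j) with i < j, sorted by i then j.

α = atan 0.4 = 21.80°;  2α = 43.60°
n_0 = (+0.4843, +0.8749)
n_1 = (-0.4976, +0.8674)
n_2 = (-0.6508, -0.7593)
n_3 = (+0.7308, -0.6826)
n_4 = (+0.9789, +0.2044)
  (0,1): δ = 121.19°  ·
  (0,2): δ = 11.63°  ✓
  (0,3): δ = 75.92°  ·
  (0,4): δ = 130.76°  ·
  (1,2): δ = 70.44°  ·
  (1,3): δ = 17.12°  ✓
  (1,4): δ = 71.95°  ·
  (2,3): δ = 92.44°  ·
  (2,4): δ = 37.61°  ✓
  (3,4): δ = 125.16°  ·
antipodal pairs: 3

count = 3; pairs: (0,2), (1,3), (2,4)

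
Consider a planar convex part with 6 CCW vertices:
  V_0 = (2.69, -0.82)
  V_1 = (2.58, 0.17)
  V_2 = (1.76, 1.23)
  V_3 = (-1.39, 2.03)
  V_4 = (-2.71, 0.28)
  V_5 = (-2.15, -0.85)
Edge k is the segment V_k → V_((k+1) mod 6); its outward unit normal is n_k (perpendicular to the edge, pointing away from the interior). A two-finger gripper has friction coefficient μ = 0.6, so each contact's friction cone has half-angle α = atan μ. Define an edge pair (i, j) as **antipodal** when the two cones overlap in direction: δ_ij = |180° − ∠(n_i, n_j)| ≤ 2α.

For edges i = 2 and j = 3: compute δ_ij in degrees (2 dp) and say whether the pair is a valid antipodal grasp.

α = atan 0.6 = 30.96°;  2α = 61.93°
edge 2: e_2 = (-3.15, +0.80);  n_2 = (+0.2462, +0.9692)
edge 3: e_3 = (-1.32, -1.75);  n_3 = (-0.7984, +0.6022)
∠(n_2, n_3) = 67.22°
δ = |180° − 67.22°| = 112.78°
112.78° > 2α = 61.93°  →  invalid

δ = 112.78°, invalid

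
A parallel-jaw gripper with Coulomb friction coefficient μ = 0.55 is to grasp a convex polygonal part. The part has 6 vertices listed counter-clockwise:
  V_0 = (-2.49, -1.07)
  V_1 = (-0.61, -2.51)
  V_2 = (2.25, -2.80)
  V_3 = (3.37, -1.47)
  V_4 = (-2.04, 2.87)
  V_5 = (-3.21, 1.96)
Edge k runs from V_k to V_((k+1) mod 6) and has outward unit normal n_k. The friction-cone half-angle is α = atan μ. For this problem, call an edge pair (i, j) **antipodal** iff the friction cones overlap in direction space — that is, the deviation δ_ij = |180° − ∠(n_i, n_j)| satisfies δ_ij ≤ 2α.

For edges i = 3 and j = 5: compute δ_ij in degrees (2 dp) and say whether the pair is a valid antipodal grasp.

δ = 37.90°, valid

α = atan 0.55 = 28.81°;  2α = 57.62°
edge 3: e_3 = (-5.41, +4.34);  n_3 = (+0.6257, +0.7800)
edge 5: e_5 = (+0.72, -3.03);  n_5 = (-0.9729, -0.2312)
∠(n_3, n_5) = 142.10°
δ = |180° − 142.10°| = 37.90°
37.90° ≤ 2α = 57.62°  →  valid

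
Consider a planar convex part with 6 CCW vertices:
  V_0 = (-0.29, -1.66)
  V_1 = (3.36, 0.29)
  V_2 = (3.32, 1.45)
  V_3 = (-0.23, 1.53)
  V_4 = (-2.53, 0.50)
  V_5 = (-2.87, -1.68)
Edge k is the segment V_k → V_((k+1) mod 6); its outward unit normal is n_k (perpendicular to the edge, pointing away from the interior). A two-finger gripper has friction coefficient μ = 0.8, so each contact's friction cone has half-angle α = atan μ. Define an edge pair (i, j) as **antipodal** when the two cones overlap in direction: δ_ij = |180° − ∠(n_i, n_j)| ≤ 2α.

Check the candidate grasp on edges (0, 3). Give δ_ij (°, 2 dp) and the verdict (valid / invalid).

δ = 3.99°, valid

α = atan 0.8 = 38.66°;  2α = 77.32°
edge 0: e_0 = (+3.65, +1.95);  n_0 = (+0.4712, -0.8820)
edge 3: e_3 = (-2.30, -1.03);  n_3 = (-0.4087, +0.9127)
∠(n_0, n_3) = 176.01°
δ = |180° − 176.01°| = 3.99°
3.99° ≤ 2α = 77.32°  →  valid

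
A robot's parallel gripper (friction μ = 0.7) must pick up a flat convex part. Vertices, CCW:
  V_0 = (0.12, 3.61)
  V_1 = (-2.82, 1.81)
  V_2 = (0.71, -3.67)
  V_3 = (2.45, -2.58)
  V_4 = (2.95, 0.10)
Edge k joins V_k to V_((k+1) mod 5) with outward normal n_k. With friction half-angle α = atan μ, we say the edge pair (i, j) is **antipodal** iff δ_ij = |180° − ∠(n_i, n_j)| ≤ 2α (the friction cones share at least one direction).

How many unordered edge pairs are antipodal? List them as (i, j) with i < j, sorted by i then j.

α = atan 0.7 = 34.99°;  2α = 69.98°
n_0 = (-0.5222, +0.8529)
n_1 = (-0.8407, -0.5415)
n_2 = (+0.5309, -0.8475)
n_3 = (+0.9830, -0.1834)
n_4 = (+0.7785, +0.6277)
  (0,1): δ = 88.69°  ·
  (0,2): δ = 0.59°  ✓
  (0,3): δ = 47.96°  ✓
  (0,4): δ = 97.40°  ·
  (1,2): δ = 90.72°  ·
  (1,3): δ = 43.36°  ✓
  (1,4): δ = 6.09°  ✓
  (2,3): δ = 132.63°  ·
  (2,4): δ = 83.19°  ·
  (3,4): δ = 130.55°  ·
antipodal pairs: 4

count = 4; pairs: (0,2), (0,3), (1,3), (1,4)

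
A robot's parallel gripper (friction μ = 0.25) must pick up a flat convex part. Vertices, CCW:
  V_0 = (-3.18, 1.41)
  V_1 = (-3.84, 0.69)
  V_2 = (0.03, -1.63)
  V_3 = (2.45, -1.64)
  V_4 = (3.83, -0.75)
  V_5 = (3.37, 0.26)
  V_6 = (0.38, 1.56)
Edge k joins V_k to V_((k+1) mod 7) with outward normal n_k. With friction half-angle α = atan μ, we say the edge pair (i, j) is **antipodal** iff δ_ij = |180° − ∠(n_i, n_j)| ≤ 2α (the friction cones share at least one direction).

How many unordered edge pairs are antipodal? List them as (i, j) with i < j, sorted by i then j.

count = 4; pairs: (0,3), (1,5), (2,5), (2,6)

α = atan 0.25 = 14.04°;  2α = 28.07°
n_0 = (-0.7372, +0.6757)
n_1 = (-0.5142, -0.8577)
n_2 = (-0.0041, -1.0000)
n_3 = (+0.5420, -0.8404)
n_4 = (+0.9101, +0.4145)
n_5 = (+0.3987, +0.9171)
n_6 = (-0.0421, +0.9991)
  (0,1): δ = 78.43°  ·
  (0,2): δ = 47.73°  ·
  (0,3): δ = 14.67°  ✓
  (0,4): δ = 67.00°  ·
  (0,5): δ = 109.01°  ·
  (0,6): δ = 134.92°  ·
  (1,2): δ = 149.29°  ·
  (1,3): δ = 116.24°  ·
  (1,4): δ = 34.57°  ·
  (1,5): δ = 7.44°  ✓
  (1,6): δ = 33.35°  ·
  (2,3): δ = 146.94°  ·
  (2,4): δ = 65.28°  ·
  (2,5): δ = 23.26°  ✓
  (2,6): δ = 2.65°  ✓
  (3,4): δ = 98.33°  ·
  (3,5): δ = 56.32°  ·
  (3,6): δ = 30.41°  ·
  (4,5): δ = 137.99°  ·
  (4,6): δ = 112.07°  ·
  (5,6): δ = 154.09°  ·
antipodal pairs: 4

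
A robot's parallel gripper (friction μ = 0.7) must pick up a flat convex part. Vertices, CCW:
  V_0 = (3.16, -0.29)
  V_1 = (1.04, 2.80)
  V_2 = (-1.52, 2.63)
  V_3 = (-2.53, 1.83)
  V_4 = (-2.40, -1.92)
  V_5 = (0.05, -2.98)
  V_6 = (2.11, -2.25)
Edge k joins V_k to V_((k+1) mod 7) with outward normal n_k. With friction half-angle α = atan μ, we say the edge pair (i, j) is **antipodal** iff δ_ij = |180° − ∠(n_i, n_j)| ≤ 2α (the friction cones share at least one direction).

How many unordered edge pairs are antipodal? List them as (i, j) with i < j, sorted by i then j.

α = atan 0.7 = 34.99°;  2α = 69.98°
n_0 = (+0.8246, +0.5657)
n_1 = (-0.0663, +0.9978)
n_2 = (-0.6209, +0.7839)
n_3 = (-0.9994, -0.0346)
n_4 = (-0.3971, -0.9178)
n_5 = (+0.3340, -0.9426)
n_6 = (+0.8815, -0.4722)
  (0,1): δ = 120.65°  ·
  (0,2): δ = 86.07°  ·
  (0,3): δ = 32.47°  ✓
  (0,4): δ = 32.15°  ✓
  (0,5): δ = 75.06°  ·
  (0,6): δ = 117.37°  ·
  (1,2): δ = 145.42°  ·
  (1,3): δ = 91.81°  ·
  (1,4): δ = 27.20°  ✓
  (1,5): δ = 15.71°  ✓
  (1,6): δ = 58.02°  ✓
  (2,3): δ = 126.40°  ·
  (2,4): δ = 61.78°  ✓
  (2,5): δ = 18.87°  ✓
  (2,6): δ = 23.44°  ✓
  (3,4): δ = 115.38°  ·
  (3,5): δ = 72.47°  ·
  (3,6): δ = 30.16°  ✓
  (4,5): δ = 137.09°  ·
  (4,6): δ = 94.78°  ·
  (5,6): δ = 137.69°  ·
antipodal pairs: 9

count = 9; pairs: (0,3), (0,4), (1,4), (1,5), (1,6), (2,4), (2,5), (2,6), (3,6)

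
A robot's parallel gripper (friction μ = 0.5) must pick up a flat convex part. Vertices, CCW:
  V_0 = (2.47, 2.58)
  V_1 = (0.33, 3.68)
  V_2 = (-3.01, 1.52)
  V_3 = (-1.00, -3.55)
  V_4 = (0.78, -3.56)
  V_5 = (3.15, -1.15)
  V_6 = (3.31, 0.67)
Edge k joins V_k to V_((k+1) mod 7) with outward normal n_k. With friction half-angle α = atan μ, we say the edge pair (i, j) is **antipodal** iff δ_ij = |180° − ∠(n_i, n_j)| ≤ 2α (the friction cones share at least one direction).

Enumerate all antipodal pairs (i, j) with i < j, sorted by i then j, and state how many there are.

α = atan 0.5 = 26.57°;  2α = 53.13°
n_0 = (+0.4572, +0.8894)
n_1 = (-0.5430, +0.8397)
n_2 = (-0.9296, -0.3685)
n_3 = (-0.0056, -1.0000)
n_4 = (+0.7130, -0.7012)
n_5 = (+0.9962, -0.0876)
n_6 = (+0.9154, +0.4026)
  (0,1): δ = 119.90°  ·
  (0,2): δ = 41.17°  ✓
  (0,3): δ = 26.88°  ✓
  (0,4): δ = 72.68°  ·
  (0,5): δ = 112.18°  ·
  (0,6): δ = 140.94°  ·
  (1,2): δ = 101.27°  ·
  (1,3): δ = 33.21°  ✓
  (1,4): δ = 12.59°  ✓
  (1,5): δ = 52.08°  ✓
  (1,6): δ = 80.85°  ·
  (2,3): δ = 111.95°  ·
  (2,4): δ = 66.15°  ·
  (2,5): δ = 26.65°  ✓
  (2,6): δ = 2.11°  ✓
  (3,4): δ = 134.20°  ·
  (3,5): δ = 94.70°  ·
  (3,6): δ = 65.94°  ·
  (4,5): δ = 140.50°  ·
  (4,6): δ = 111.74°  ·
  (5,6): δ = 151.24°  ·
antipodal pairs: 7

count = 7; pairs: (0,2), (0,3), (1,3), (1,4), (1,5), (2,5), (2,6)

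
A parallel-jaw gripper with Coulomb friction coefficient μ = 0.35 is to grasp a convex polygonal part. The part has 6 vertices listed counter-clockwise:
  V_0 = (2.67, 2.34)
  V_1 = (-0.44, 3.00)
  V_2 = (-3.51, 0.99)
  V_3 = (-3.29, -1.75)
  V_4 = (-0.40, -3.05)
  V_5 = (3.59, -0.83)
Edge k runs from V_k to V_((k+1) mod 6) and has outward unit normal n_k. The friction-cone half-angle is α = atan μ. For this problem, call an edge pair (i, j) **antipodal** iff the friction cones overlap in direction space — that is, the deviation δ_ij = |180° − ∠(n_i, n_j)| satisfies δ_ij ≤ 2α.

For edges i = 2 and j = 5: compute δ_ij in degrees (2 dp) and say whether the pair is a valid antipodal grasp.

δ = 11.59°, valid

α = atan 0.35 = 19.29°;  2α = 38.58°
edge 2: e_2 = (+0.22, -2.74);  n_2 = (-0.9968, -0.0800)
edge 5: e_5 = (-0.92, +3.17);  n_5 = (+0.9604, +0.2787)
∠(n_2, n_5) = 168.41°
δ = |180° − 168.41°| = 11.59°
11.59° ≤ 2α = 38.58°  →  valid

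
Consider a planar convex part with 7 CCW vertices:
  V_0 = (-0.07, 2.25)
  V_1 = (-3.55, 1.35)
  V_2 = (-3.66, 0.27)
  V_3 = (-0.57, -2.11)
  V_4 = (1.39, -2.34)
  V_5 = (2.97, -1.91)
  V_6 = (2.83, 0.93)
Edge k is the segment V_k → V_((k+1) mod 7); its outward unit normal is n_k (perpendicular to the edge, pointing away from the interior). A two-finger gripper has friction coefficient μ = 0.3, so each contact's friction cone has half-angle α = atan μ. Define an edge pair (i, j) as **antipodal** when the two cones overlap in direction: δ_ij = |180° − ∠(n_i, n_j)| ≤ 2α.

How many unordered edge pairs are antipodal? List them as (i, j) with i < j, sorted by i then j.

α = atan 0.3 = 16.70°;  2α = 33.40°
n_0 = (-0.2504, +0.9681)
n_1 = (-0.9949, +0.1013)
n_2 = (-0.6102, -0.7922)
n_3 = (-0.1165, -0.9932)
n_4 = (+0.2626, -0.9649)
n_5 = (+0.9988, +0.0492)
n_6 = (+0.4143, +0.9102)
  (0,1): δ = 110.32°  ·
  (0,2): δ = 52.10°  ·
  (0,3): δ = 21.19°  ✓
  (0,4): δ = 0.72°  ✓
  (0,5): δ = 78.32°  ·
  (0,6): δ = 141.03°  ·
  (1,2): δ = 121.79°  ·
  (1,3): δ = 90.88°  ·
  (1,4): δ = 68.96°  ·
  (1,5): δ = 8.64°  ✓
  (1,6): δ = 71.34°  ·
  (2,3): δ = 149.09°  ·
  (2,4): δ = 127.17°  ·
  (2,5): δ = 49.57°  ·
  (2,6): δ = 13.13°  ✓
  (3,4): δ = 158.08°  ·
  (3,5): δ = 80.48°  ·
  (3,6): δ = 17.78°  ✓
  (4,5): δ = 102.40°  ·
  (4,6): δ = 39.70°  ·
  (5,6): δ = 117.30°  ·
antipodal pairs: 5

count = 5; pairs: (0,3), (0,4), (1,5), (2,6), (3,6)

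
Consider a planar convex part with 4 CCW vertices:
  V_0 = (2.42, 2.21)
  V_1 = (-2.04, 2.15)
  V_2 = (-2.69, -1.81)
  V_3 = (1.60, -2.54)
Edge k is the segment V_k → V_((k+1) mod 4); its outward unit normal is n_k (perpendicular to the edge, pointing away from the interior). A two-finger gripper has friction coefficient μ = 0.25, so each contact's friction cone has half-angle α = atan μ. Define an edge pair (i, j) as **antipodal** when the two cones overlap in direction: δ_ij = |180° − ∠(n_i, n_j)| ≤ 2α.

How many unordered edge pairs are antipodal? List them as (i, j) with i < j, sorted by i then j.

α = atan 0.25 = 14.04°;  2α = 28.07°
n_0 = (-0.0135, +0.9999)
n_1 = (-0.9868, +0.1620)
n_2 = (-0.1678, -0.9858)
n_3 = (+0.9854, -0.1701)
  (0,1): δ = 100.09°  ·
  (0,2): δ = 10.43°  ✓
  (0,3): δ = 79.43°  ·
  (1,2): δ = 90.34°  ·
  (1,3): δ = 0.47°  ✓
  (2,3): δ = 90.14°  ·
antipodal pairs: 2

count = 2; pairs: (0,2), (1,3)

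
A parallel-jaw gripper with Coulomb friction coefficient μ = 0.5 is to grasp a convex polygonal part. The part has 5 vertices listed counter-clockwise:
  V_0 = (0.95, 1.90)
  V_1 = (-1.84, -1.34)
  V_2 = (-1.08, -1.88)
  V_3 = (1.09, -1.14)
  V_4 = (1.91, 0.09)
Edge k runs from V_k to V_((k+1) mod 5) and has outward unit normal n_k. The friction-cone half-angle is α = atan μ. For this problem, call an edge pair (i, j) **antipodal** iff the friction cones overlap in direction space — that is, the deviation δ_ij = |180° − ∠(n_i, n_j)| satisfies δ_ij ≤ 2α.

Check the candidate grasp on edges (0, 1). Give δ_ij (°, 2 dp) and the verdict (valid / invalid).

δ = 84.66°, invalid

α = atan 0.5 = 26.57°;  2α = 53.13°
edge 0: e_0 = (-2.79, -3.24);  n_0 = (-0.7578, +0.6525)
edge 1: e_1 = (+0.76, -0.54);  n_1 = (-0.5792, -0.8152)
∠(n_0, n_1) = 95.34°
δ = |180° − 95.34°| = 84.66°
84.66° > 2α = 53.13°  →  invalid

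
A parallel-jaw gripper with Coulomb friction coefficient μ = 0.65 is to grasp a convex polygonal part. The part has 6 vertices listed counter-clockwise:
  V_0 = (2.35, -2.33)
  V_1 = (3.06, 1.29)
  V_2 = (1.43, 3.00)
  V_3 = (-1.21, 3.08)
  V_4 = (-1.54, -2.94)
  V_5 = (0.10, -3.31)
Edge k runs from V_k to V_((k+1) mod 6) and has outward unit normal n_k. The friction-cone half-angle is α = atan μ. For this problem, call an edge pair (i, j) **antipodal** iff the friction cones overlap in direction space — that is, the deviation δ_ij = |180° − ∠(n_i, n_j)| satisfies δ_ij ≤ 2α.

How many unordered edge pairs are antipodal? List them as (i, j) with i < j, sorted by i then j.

α = atan 0.65 = 33.02°;  2α = 66.05°
n_0 = (+0.9813, -0.1925)
n_1 = (+0.7238, +0.6900)
n_2 = (+0.0303, +0.9995)
n_3 = (-0.9985, +0.0547)
n_4 = (-0.2201, -0.9755)
n_5 = (+0.3993, -0.9168)
  (0,1): δ = 125.28°  ·
  (0,2): δ = 80.64°  ·
  (0,3): δ = 7.96°  ✓
  (0,4): δ = 88.38°  ·
  (0,5): δ = 124.63°  ·
  (1,2): δ = 135.36°  ·
  (1,3): δ = 46.77°  ✓
  (1,4): δ = 33.66°  ✓
  (1,5): δ = 69.91°  ·
  (2,3): δ = 91.40°  ·
  (2,4): δ = 10.98°  ✓
  (2,5): δ = 25.27°  ✓
  (3,4): δ = 99.58°  ·
  (3,5): δ = 63.33°  ✓
  (4,5): δ = 143.75°  ·
antipodal pairs: 6

count = 6; pairs: (0,3), (1,3), (1,4), (2,4), (2,5), (3,5)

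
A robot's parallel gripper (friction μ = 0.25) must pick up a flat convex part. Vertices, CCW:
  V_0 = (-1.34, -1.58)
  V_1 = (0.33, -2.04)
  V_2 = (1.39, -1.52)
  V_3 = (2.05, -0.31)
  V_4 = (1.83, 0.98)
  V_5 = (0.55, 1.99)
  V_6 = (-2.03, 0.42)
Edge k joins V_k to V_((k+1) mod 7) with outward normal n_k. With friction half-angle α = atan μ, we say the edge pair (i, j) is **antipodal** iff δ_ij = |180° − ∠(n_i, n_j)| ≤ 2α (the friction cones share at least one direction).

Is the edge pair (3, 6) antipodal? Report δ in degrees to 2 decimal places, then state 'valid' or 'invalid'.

δ = 9.36°, valid

α = atan 0.25 = 14.04°;  2α = 28.07°
edge 3: e_3 = (-0.22, +1.29);  n_3 = (+0.9858, +0.1681)
edge 6: e_6 = (+0.69, -2.00);  n_6 = (-0.9453, -0.3261)
∠(n_3, n_6) = 170.64°
δ = |180° − 170.64°| = 9.36°
9.36° ≤ 2α = 28.07°  →  valid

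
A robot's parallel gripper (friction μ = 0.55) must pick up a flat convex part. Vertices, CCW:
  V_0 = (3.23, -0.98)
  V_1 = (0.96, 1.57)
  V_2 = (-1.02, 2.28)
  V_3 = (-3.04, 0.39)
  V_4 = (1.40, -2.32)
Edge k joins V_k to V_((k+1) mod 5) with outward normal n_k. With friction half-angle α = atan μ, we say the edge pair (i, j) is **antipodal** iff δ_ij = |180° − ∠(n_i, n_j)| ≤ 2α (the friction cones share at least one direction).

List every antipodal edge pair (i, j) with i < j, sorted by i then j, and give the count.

count = 4; pairs: (0,3), (1,3), (1,4), (2,4)

α = atan 0.55 = 28.81°;  2α = 57.62°
n_0 = (+0.7469, +0.6649)
n_1 = (+0.3375, +0.9413)
n_2 = (-0.6832, +0.7302)
n_3 = (-0.5210, -0.8536)
n_4 = (+0.5908, -0.8068)
  (0,1): δ = 151.40°  ·
  (0,2): δ = 88.58°  ·
  (0,3): δ = 16.93°  ✓
  (0,4): δ = 84.54°  ·
  (1,2): δ = 117.18°  ·
  (1,3): δ = 11.67°  ✓
  (1,4): δ = 55.94°  ✓
  (2,3): δ = 74.49°  ·
  (2,4): δ = 6.88°  ✓
  (3,4): δ = 112.39°  ·
antipodal pairs: 4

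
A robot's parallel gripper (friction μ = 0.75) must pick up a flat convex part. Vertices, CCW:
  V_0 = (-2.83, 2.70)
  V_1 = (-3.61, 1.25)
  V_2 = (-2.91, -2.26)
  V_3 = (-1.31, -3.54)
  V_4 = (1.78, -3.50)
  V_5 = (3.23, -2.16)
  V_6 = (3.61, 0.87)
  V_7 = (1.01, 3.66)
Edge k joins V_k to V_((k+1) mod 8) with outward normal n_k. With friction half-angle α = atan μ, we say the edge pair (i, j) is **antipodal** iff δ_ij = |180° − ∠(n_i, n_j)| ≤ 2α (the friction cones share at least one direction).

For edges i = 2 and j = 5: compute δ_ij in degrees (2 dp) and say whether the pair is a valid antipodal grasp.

α = atan 0.75 = 36.87°;  2α = 73.74°
edge 2: e_2 = (+1.60, -1.28);  n_2 = (-0.6247, -0.7809)
edge 5: e_5 = (+0.38, +3.03);  n_5 = (+0.9922, -0.1244)
∠(n_2, n_5) = 121.51°
δ = |180° − 121.51°| = 58.49°
58.49° ≤ 2α = 73.74°  →  valid

δ = 58.49°, valid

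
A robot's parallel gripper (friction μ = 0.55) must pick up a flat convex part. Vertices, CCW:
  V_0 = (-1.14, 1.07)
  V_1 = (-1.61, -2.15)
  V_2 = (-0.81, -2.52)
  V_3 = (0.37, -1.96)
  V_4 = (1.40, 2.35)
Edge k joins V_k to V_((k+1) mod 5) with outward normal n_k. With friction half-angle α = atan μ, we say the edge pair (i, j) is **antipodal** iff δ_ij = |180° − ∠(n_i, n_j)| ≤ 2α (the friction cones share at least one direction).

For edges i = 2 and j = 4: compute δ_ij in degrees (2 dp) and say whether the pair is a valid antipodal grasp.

α = atan 0.55 = 28.81°;  2α = 57.62°
edge 2: e_2 = (+1.18, +0.56);  n_2 = (+0.4287, -0.9034)
edge 4: e_4 = (-2.54, -1.28);  n_4 = (-0.4500, +0.8930)
∠(n_2, n_4) = 178.64°
δ = |180° − 178.64°| = 1.36°
1.36° ≤ 2α = 57.62°  →  valid

δ = 1.36°, valid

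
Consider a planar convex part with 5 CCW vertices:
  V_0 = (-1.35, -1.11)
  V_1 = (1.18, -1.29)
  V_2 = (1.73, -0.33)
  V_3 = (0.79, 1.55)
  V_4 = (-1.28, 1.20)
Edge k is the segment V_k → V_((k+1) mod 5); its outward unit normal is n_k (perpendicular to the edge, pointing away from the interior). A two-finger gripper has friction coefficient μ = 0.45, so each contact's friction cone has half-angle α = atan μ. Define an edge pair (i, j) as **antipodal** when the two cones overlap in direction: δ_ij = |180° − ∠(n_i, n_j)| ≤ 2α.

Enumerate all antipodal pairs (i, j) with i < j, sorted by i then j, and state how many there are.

count = 3; pairs: (0,3), (1,4), (2,4)

α = atan 0.45 = 24.23°;  2α = 48.46°
n_0 = (-0.0710, -0.9975)
n_1 = (+0.8677, -0.4971)
n_2 = (+0.8944, +0.4472)
n_3 = (-0.1667, +0.9860)
n_4 = (-0.9995, +0.0303)
  (0,1): δ = 115.74°  ·
  (0,2): δ = 59.37°  ·
  (0,3): δ = 13.67°  ✓
  (0,4): δ = 92.33°  ·
  (1,2): δ = 123.63°  ·
  (1,3): δ = 50.59°  ·
  (1,4): δ = 28.07°  ✓
  (2,3): δ = 106.97°  ·
  (2,4): δ = 28.30°  ✓
  (3,4): δ = 101.33°  ·
antipodal pairs: 3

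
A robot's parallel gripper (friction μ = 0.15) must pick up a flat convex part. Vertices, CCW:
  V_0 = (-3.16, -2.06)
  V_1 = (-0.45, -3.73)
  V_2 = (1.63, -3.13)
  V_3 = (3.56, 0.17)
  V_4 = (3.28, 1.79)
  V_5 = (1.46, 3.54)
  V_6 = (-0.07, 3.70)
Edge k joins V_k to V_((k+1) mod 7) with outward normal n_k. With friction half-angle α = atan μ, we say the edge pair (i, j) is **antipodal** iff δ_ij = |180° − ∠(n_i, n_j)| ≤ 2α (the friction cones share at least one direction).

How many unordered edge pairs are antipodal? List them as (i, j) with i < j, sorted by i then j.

α = atan 0.15 = 8.53°;  2α = 17.06°
n_0 = (-0.5246, -0.8513)
n_1 = (+0.2772, -0.9608)
n_2 = (+0.8632, -0.5048)
n_3 = (+0.9854, +0.1703)
n_4 = (+0.6931, +0.7208)
n_5 = (+0.1040, +0.9946)
n_6 = (-0.8812, +0.4727)
  (0,1): δ = 132.27°  ·
  (0,2): δ = 88.68°  ·
  (0,3): δ = 48.55°  ·
  (0,4): δ = 12.23°  ✓
  (0,5): δ = 25.67°  ·
  (0,6): δ = 93.43°  ·
  (1,2): δ = 136.41°  ·
  (1,3): δ = 96.28°  ·
  (1,4): δ = 59.97°  ·
  (1,5): δ = 22.06°  ·
  (1,6): δ = 45.70°  ·
  (2,3): δ = 139.87°  ·
  (2,4): δ = 103.56°  ·
  (2,5): δ = 65.65°  ·
  (2,6): δ = 2.11°  ✓
  (3,4): δ = 143.68°  ·
  (3,5): δ = 105.78°  ·
  (3,6): δ = 38.02°  ·
  (4,5): δ = 142.09°  ·
  (4,6): δ = 74.34°  ·
  (5,6): δ = 112.24°  ·
antipodal pairs: 2

count = 2; pairs: (0,4), (2,6)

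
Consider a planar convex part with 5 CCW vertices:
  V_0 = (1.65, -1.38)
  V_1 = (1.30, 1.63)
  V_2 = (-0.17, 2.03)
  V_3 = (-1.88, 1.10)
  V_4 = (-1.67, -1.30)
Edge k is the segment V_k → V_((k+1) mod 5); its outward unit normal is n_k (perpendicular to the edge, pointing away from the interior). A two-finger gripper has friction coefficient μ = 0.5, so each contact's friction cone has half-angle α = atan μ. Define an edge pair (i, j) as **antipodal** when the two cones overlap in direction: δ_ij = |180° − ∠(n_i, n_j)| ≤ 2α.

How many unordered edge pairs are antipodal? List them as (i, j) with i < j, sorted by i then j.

α = atan 0.5 = 26.57°;  2α = 53.13°
n_0 = (+0.9933, +0.1155)
n_1 = (+0.2626, +0.9649)
n_2 = (-0.4778, +0.8785)
n_3 = (-0.9962, -0.0872)
n_4 = (-0.0241, -0.9997)
  (0,1): δ = 111.85°  ·
  (0,2): δ = 68.09°  ·
  (0,3): δ = 1.63°  ✓
  (0,4): δ = 81.99°  ·
  (1,2): δ = 136.24°  ·
  (1,3): δ = 69.78°  ·
  (1,4): δ = 13.84°  ✓
  (2,3): δ = 113.54°  ·
  (2,4): δ = 29.92°  ✓
  (3,4): δ = 96.38°  ·
antipodal pairs: 3

count = 3; pairs: (0,3), (1,4), (2,4)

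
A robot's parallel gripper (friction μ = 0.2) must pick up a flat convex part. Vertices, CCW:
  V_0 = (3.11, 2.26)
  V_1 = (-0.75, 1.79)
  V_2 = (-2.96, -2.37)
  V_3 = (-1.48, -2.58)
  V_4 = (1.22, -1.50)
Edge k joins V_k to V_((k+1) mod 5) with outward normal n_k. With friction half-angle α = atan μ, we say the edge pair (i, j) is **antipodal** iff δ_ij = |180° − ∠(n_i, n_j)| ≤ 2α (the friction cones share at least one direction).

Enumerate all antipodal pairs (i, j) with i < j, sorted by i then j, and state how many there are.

count = 3; pairs: (0,2), (0,3), (1,4)

α = atan 0.2 = 11.31°;  2α = 22.62°
n_0 = (-0.1209, +0.9927)
n_1 = (-0.8831, +0.4692)
n_2 = (-0.1405, -0.9901)
n_3 = (+0.3714, -0.9285)
n_4 = (+0.8935, -0.4491)
  (0,1): δ = 124.92°  ·
  (0,2): δ = 15.02°  ✓
  (0,3): δ = 14.86°  ✓
  (0,4): δ = 56.37°  ·
  (1,2): δ = 70.10°  ·
  (1,3): δ = 40.22°  ·
  (1,4): δ = 1.29°  ✓
  (2,3): δ = 150.12°  ·
  (2,4): δ = 108.61°  ·
  (3,4): δ = 138.49°  ·
antipodal pairs: 3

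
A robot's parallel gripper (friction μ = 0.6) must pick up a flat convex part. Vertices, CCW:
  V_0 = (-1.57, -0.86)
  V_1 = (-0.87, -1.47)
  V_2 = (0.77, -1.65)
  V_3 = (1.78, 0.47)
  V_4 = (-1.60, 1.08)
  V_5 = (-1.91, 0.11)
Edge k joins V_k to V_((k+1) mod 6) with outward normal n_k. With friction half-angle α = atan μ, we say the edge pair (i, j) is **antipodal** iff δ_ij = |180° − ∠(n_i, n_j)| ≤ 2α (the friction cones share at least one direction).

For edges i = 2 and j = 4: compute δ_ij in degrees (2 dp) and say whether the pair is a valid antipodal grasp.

α = atan 0.6 = 30.96°;  2α = 61.93°
edge 2: e_2 = (+1.01, +2.12);  n_2 = (+0.9028, -0.4301)
edge 4: e_4 = (-0.31, -0.97);  n_4 = (-0.9525, +0.3044)
∠(n_2, n_4) = 172.25°
δ = |180° − 172.25°| = 7.75°
7.75° ≤ 2α = 61.93°  →  valid

δ = 7.75°, valid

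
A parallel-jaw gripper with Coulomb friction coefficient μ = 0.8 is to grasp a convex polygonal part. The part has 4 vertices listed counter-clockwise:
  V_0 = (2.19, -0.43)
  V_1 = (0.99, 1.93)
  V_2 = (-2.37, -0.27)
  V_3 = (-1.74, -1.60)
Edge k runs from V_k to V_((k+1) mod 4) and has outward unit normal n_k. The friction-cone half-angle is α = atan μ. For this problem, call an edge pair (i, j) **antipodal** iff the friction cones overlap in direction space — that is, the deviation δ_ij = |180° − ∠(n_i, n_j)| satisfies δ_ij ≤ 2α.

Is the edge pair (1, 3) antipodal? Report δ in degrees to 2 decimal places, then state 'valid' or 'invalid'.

α = atan 0.8 = 38.66°;  2α = 77.32°
edge 1: e_1 = (-3.36, -2.20);  n_1 = (-0.5478, +0.8366)
edge 3: e_3 = (+3.93, +1.17);  n_3 = (+0.2853, -0.9584)
∠(n_1, n_3) = 163.36°
δ = |180° − 163.36°| = 16.64°
16.64° ≤ 2α = 77.32°  →  valid

δ = 16.64°, valid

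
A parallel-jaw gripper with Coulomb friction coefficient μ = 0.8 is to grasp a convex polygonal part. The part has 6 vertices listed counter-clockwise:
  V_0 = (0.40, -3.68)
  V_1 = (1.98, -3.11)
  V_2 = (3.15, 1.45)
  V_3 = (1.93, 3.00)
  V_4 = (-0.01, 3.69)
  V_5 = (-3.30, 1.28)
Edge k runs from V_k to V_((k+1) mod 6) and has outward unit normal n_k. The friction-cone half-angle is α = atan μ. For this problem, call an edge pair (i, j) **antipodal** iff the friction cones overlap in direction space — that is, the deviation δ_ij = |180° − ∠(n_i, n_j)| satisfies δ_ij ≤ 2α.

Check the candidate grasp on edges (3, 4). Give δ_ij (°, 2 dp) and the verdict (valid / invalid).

α = atan 0.8 = 38.66°;  2α = 77.32°
edge 3: e_3 = (-1.94, +0.69);  n_3 = (+0.3351, +0.9422)
edge 4: e_4 = (-3.29, -2.41);  n_4 = (-0.5909, +0.8067)
∠(n_3, n_4) = 55.80°
δ = |180° − 55.80°| = 124.20°
124.20° > 2α = 77.32°  →  invalid

δ = 124.20°, invalid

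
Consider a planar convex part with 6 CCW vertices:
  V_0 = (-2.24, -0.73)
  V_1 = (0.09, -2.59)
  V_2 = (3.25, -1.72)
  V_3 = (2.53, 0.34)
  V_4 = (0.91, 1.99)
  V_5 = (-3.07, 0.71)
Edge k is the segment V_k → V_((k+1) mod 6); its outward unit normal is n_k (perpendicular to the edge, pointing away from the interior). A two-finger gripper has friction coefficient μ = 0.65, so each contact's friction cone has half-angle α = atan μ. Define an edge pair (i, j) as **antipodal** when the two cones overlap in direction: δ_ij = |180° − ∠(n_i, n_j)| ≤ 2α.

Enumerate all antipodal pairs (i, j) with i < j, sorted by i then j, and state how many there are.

count = 7; pairs: (0,2), (0,3), (0,4), (1,3), (1,4), (2,5), (3,5)

α = atan 0.65 = 33.02°;  2α = 66.05°
n_0 = (-0.6239, -0.7815)
n_1 = (+0.2654, -0.9641)
n_2 = (+0.9440, +0.3299)
n_3 = (+0.7136, +0.7006)
n_4 = (-0.3062, +0.9520)
n_5 = (-0.8664, -0.4994)
  (0,1): δ = 126.01°  ·
  (0,2): δ = 32.13°  ✓
  (0,3): δ = 6.93°  ✓
  (0,4): δ = 56.43°  ✓
  (0,5): δ = 158.56°  ·
  (1,2): δ = 86.13°  ·
  (1,3): δ = 60.92°  ✓
  (1,4): δ = 2.44°  ✓
  (1,5): δ = 104.57°  ·
  (2,3): δ = 154.79°  ·
  (2,4): δ = 91.44°  ·
  (2,5): δ = 10.69°  ✓
  (3,4): δ = 116.65°  ·
  (3,5): δ = 14.52°  ✓
  (4,5): δ = 77.87°  ·
antipodal pairs: 7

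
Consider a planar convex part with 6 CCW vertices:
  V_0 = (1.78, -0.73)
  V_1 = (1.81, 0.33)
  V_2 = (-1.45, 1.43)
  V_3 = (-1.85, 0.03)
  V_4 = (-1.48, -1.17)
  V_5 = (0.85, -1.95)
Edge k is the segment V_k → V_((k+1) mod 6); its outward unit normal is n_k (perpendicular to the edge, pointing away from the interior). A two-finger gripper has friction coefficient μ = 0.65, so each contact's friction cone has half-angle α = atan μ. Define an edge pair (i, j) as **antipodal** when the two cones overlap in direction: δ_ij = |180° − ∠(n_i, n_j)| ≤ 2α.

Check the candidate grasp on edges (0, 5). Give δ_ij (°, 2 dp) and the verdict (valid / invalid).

α = atan 0.65 = 33.02°;  2α = 66.05°
edge 0: e_0 = (+0.03, +1.06);  n_0 = (+0.9996, -0.0283)
edge 5: e_5 = (+0.93, +1.22);  n_5 = (+0.7953, -0.6062)
∠(n_0, n_5) = 35.70°
δ = |180° − 35.70°| = 144.30°
144.30° > 2α = 66.05°  →  invalid

δ = 144.30°, invalid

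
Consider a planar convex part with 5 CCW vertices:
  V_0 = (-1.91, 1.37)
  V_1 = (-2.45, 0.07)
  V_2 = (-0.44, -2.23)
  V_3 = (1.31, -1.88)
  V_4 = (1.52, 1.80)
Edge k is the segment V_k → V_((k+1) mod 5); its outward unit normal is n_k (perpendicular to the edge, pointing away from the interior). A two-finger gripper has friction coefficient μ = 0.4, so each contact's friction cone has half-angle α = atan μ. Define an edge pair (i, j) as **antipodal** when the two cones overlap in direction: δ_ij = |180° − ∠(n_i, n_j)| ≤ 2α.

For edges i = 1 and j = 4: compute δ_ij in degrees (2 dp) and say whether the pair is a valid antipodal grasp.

δ = 55.99°, invalid

α = atan 0.4 = 21.80°;  2α = 43.60°
edge 1: e_1 = (+2.01, -2.30);  n_1 = (-0.7530, -0.6580)
edge 4: e_4 = (-3.43, -0.43);  n_4 = (-0.1244, +0.9922)
∠(n_1, n_4) = 124.01°
δ = |180° − 124.01°| = 55.99°
55.99° > 2α = 43.60°  →  invalid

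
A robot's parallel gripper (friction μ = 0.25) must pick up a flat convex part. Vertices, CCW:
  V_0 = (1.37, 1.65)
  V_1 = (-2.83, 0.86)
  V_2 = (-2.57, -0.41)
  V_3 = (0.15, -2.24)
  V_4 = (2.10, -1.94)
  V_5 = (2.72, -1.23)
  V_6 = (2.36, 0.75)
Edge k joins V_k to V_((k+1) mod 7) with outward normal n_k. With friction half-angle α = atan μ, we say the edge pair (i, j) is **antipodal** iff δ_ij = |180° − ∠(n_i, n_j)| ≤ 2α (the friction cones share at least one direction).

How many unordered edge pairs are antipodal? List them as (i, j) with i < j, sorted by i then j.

count = 3; pairs: (0,3), (1,5), (2,6)

α = atan 0.25 = 14.04°;  2α = 28.07°
n_0 = (-0.1849, +0.9828)
n_1 = (-0.9797, -0.2006)
n_2 = (-0.5582, -0.8297)
n_3 = (+0.1521, -0.9884)
n_4 = (+0.7532, -0.6578)
n_5 = (+0.9839, +0.1789)
n_6 = (+0.6727, +0.7399)
  (0,1): δ = 89.08°  ·
  (0,2): δ = 44.59°  ·
  (0,3): δ = 1.91°  ✓
  (0,4): δ = 38.22°  ·
  (0,5): δ = 89.65°  ·
  (0,6): δ = 127.07°  ·
  (1,2): δ = 135.50°  ·
  (1,3): δ = 92.82°  ·
  (1,4): δ = 52.70°  ·
  (1,5): δ = 1.27°  ✓
  (1,6): δ = 36.16°  ·
  (2,3): δ = 137.32°  ·
  (2,4): δ = 97.20°  ·
  (2,5): δ = 45.76°  ·
  (2,6): δ = 8.34°  ✓
  (3,4): δ = 139.87°  ·
  (3,5): δ = 88.44°  ·
  (3,6): δ = 51.02°  ·
  (4,5): δ = 128.57°  ·
  (4,6): δ = 91.14°  ·
  (5,6): δ = 142.58°  ·
antipodal pairs: 3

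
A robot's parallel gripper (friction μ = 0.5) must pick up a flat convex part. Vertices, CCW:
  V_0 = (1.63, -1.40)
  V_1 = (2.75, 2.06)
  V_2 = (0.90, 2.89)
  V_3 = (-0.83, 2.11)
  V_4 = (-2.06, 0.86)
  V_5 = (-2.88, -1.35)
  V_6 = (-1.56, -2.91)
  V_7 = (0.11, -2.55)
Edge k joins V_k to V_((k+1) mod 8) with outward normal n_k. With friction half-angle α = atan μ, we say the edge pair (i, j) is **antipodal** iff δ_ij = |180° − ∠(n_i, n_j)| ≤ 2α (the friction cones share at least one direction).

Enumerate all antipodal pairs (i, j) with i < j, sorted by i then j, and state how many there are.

α = atan 0.5 = 26.57°;  2α = 53.13°
n_0 = (+0.9514, -0.3080)
n_1 = (+0.4093, +0.9124)
n_2 = (-0.4110, +0.9116)
n_3 = (-0.7128, +0.7014)
n_4 = (-0.9375, +0.3479)
n_5 = (-0.7634, -0.6459)
n_6 = (+0.2107, -0.9775)
n_7 = (+0.6034, -0.7975)
  (0,1): δ = 96.23°  ·
  (0,2): δ = 47.79°  ✓
  (0,3): δ = 26.60°  ✓
  (0,4): δ = 2.42°  ✓
  (0,5): δ = 58.17°  ·
  (0,6): δ = 120.10°  ·
  (0,7): δ = 145.05°  ·
  (1,2): δ = 131.57°  ·
  (1,3): δ = 110.37°  ·
  (1,4): δ = 86.19°  ·
  (1,5): δ = 25.60°  ✓
  (1,6): δ = 36.33°  ✓
  (1,7): δ = 61.27°  ·
  (2,3): δ = 158.81°  ·
  (2,4): δ = 134.63°  ·
  (2,5): δ = 74.03°  ·
  (2,6): δ = 12.10°  ✓
  (2,7): δ = 12.84°  ✓
  (3,4): δ = 155.82°  ·
  (3,5): δ = 95.23°  ·
  (3,6): δ = 33.30°  ✓
  (3,7): δ = 8.35°  ✓
  (4,5): δ = 119.41°  ·
  (4,6): δ = 57.48°  ·
  (4,7): δ = 32.53°  ✓
  (5,6): δ = 118.07°  ·
  (5,7): δ = 93.13°  ·
  (6,7): δ = 155.05°  ·
antipodal pairs: 10

count = 10; pairs: (0,2), (0,3), (0,4), (1,5), (1,6), (2,6), (2,7), (3,6), (3,7), (4,7)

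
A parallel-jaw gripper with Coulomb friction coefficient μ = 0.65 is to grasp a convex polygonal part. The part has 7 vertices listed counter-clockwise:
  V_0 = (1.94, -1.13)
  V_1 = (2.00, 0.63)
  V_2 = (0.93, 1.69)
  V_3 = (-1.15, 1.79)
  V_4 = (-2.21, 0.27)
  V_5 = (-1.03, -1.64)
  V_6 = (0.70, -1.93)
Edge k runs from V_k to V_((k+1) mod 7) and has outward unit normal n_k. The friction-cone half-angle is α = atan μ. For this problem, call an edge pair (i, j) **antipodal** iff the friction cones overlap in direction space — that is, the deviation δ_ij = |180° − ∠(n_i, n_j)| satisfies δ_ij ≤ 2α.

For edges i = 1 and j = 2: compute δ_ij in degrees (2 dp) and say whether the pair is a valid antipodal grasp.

δ = 138.02°, invalid

α = atan 0.65 = 33.02°;  2α = 66.05°
edge 1: e_1 = (-1.07, +1.06);  n_1 = (+0.7038, +0.7104)
edge 2: e_2 = (-2.08, +0.10);  n_2 = (+0.0480, +0.9988)
∠(n_1, n_2) = 41.98°
δ = |180° − 41.98°| = 138.02°
138.02° > 2α = 66.05°  →  invalid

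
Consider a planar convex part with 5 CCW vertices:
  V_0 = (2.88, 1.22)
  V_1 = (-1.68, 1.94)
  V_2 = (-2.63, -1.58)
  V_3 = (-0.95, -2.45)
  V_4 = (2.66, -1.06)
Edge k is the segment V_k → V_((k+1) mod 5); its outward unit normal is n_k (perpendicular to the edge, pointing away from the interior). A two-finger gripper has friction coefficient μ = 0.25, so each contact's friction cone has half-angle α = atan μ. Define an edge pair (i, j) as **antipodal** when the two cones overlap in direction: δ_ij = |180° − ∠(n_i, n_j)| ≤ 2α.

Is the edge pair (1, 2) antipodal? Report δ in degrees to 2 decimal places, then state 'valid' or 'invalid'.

δ = 102.27°, invalid

α = atan 0.25 = 14.04°;  2α = 28.07°
edge 1: e_1 = (-0.95, -3.52);  n_1 = (-0.9655, +0.2606)
edge 2: e_2 = (+1.68, -0.87);  n_2 = (-0.4599, -0.8880)
∠(n_1, n_2) = 77.73°
δ = |180° − 77.73°| = 102.27°
102.27° > 2α = 28.07°  →  invalid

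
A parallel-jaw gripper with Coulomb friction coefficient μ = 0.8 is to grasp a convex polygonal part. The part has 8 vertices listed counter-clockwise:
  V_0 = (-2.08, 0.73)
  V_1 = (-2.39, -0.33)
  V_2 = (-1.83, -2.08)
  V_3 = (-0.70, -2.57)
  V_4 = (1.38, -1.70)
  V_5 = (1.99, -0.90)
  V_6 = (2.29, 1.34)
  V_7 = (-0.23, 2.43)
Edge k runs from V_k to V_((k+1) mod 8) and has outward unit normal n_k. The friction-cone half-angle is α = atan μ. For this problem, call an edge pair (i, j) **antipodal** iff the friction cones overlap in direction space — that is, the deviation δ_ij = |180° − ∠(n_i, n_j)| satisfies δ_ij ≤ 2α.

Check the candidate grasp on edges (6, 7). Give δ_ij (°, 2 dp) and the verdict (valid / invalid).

δ = 114.03°, invalid

α = atan 0.8 = 38.66°;  2α = 77.32°
edge 6: e_6 = (-2.52, +1.09);  n_6 = (+0.3970, +0.9178)
edge 7: e_7 = (-1.85, -1.70);  n_7 = (-0.6766, +0.7363)
∠(n_6, n_7) = 65.97°
δ = |180° − 65.97°| = 114.03°
114.03° > 2α = 77.32°  →  invalid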